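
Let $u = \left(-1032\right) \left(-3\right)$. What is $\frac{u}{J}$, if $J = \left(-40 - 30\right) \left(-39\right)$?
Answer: $\frac{516}{455} \approx 1.1341$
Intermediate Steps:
$u = 3096$
$J = 2730$ ($J = \left(-70\right) \left(-39\right) = 2730$)
$\frac{u}{J} = \frac{3096}{2730} = 3096 \cdot \frac{1}{2730} = \frac{516}{455}$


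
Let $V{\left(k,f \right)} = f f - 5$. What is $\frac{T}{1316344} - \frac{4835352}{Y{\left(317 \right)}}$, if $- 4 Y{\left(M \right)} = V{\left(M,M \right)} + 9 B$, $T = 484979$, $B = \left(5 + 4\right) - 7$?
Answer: $\frac{12754343865905}{66147602344} \approx 192.82$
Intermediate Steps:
$B = 2$ ($B = 9 - 7 = 2$)
$V{\left(k,f \right)} = -5 + f^{2}$ ($V{\left(k,f \right)} = f^{2} - 5 = -5 + f^{2}$)
$Y{\left(M \right)} = - \frac{13}{4} - \frac{M^{2}}{4}$ ($Y{\left(M \right)} = - \frac{\left(-5 + M^{2}\right) + 9 \cdot 2}{4} = - \frac{\left(-5 + M^{2}\right) + 18}{4} = - \frac{13 + M^{2}}{4} = - \frac{13}{4} - \frac{M^{2}}{4}$)
$\frac{T}{1316344} - \frac{4835352}{Y{\left(317 \right)}} = \frac{484979}{1316344} - \frac{4835352}{- \frac{13}{4} - \frac{317^{2}}{4}} = 484979 \cdot \frac{1}{1316344} - \frac{4835352}{- \frac{13}{4} - \frac{100489}{4}} = \frac{484979}{1316344} - \frac{4835352}{- \frac{13}{4} - \frac{100489}{4}} = \frac{484979}{1316344} - \frac{4835352}{- \frac{50251}{2}} = \frac{484979}{1316344} - - \frac{9670704}{50251} = \frac{484979}{1316344} + \frac{9670704}{50251} = \frac{12754343865905}{66147602344}$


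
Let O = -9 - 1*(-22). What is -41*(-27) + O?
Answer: 1120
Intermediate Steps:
O = 13 (O = -9 + 22 = 13)
-41*(-27) + O = -41*(-27) + 13 = 1107 + 13 = 1120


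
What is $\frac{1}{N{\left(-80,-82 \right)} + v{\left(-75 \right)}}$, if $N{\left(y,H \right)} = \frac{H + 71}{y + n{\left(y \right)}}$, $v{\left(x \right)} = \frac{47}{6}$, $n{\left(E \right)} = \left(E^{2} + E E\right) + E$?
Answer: $\frac{37920}{297007} \approx 0.12767$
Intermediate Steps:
$n{\left(E \right)} = E + 2 E^{2}$ ($n{\left(E \right)} = \left(E^{2} + E^{2}\right) + E = 2 E^{2} + E = E + 2 E^{2}$)
$v{\left(x \right)} = \frac{47}{6}$ ($v{\left(x \right)} = 47 \cdot \frac{1}{6} = \frac{47}{6}$)
$N{\left(y,H \right)} = \frac{71 + H}{y + y \left(1 + 2 y\right)}$ ($N{\left(y,H \right)} = \frac{H + 71}{y + y \left(1 + 2 y\right)} = \frac{71 + H}{y + y \left(1 + 2 y\right)}$)
$\frac{1}{N{\left(-80,-82 \right)} + v{\left(-75 \right)}} = \frac{1}{\frac{71 - 82}{2 \left(-80\right) \left(1 - 80\right)} + \frac{47}{6}} = \frac{1}{\frac{1}{2} \left(- \frac{1}{80}\right) \frac{1}{-79} \left(-11\right) + \frac{47}{6}} = \frac{1}{\frac{1}{2} \left(- \frac{1}{80}\right) \left(- \frac{1}{79}\right) \left(-11\right) + \frac{47}{6}} = \frac{1}{- \frac{11}{12640} + \frac{47}{6}} = \frac{1}{\frac{297007}{37920}} = \frac{37920}{297007}$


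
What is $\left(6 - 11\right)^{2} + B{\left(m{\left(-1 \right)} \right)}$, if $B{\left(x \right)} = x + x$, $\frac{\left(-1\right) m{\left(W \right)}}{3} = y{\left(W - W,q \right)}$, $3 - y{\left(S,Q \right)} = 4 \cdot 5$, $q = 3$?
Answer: $127$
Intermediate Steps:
$y{\left(S,Q \right)} = -17$ ($y{\left(S,Q \right)} = 3 - 4 \cdot 5 = 3 - 20 = -17$)
$m{\left(W \right)} = 51$ ($m{\left(W \right)} = \left(-3\right) \left(-17\right) = 51$)
$B{\left(x \right)} = 2 x$
$\left(6 - 11\right)^{2} + B{\left(m{\left(-1 \right)} \right)} = \left(6 - 11\right)^{2} + 2 \cdot 51 = \left(-5\right)^{2} + 102 = 25 + 102 = 127$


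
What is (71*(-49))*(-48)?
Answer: 166992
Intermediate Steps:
(71*(-49))*(-48) = -3479*(-48) = 166992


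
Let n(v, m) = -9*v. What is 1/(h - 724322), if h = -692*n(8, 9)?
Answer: -1/674498 ≈ -1.4826e-6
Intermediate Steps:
h = 49824 (h = -(-6228)*8 = -692*(-72) = 49824)
1/(h - 724322) = 1/(49824 - 724322) = 1/(-674498) = -1/674498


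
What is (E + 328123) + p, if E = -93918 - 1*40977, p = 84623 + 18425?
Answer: 296276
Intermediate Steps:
p = 103048
E = -134895 (E = -93918 - 40977 = -134895)
(E + 328123) + p = (-134895 + 328123) + 103048 = 193228 + 103048 = 296276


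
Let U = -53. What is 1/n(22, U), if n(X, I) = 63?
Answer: 1/63 ≈ 0.015873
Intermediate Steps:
1/n(22, U) = 1/63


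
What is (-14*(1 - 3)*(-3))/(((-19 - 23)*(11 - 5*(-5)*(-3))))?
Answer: -1/32 ≈ -0.031250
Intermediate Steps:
(-14*(1 - 3)*(-3))/(((-19 - 23)*(11 - 5*(-5)*(-3)))) = (-(-28)*(-3))/((-42*(11 + 25*(-3)))) = (-14*6)/((-42*(11 - 75))) = -84/((-42*(-64))) = -84/2688 = -84*1/2688 = -1/32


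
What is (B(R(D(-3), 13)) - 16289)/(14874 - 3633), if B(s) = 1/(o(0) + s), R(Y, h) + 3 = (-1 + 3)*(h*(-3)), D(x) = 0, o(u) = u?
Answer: -1319410/910521 ≈ -1.4491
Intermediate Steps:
R(Y, h) = -3 - 6*h (R(Y, h) = -3 + (-1 + 3)*(h*(-3)) = -3 + 2*(-3*h) = -3 - 6*h)
B(s) = 1/s (B(s) = 1/(0 + s) = 1/s)
(B(R(D(-3), 13)) - 16289)/(14874 - 3633) = (1/(-3 - 6*13) - 16289)/(14874 - 3633) = (1/(-3 - 78) - 16289)/11241 = (1/(-81) - 16289)*(1/11241) = (-1/81 - 16289)*(1/11241) = -1319410/81*1/11241 = -1319410/910521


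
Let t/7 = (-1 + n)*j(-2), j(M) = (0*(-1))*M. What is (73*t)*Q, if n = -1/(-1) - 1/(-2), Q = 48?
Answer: 0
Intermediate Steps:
j(M) = 0 (j(M) = 0*M = 0)
n = 3/2 (n = -1*(-1) - 1*(-1/2) = 1 + 1/2 = 3/2 ≈ 1.5000)
t = 0 (t = 7*((-1 + 3/2)*0) = 7*((1/2)*0) = 7*0 = 0)
(73*t)*Q = (73*0)*48 = 0*48 = 0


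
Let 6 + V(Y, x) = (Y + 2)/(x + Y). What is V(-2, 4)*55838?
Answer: -335028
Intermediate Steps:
V(Y, x) = -6 + (2 + Y)/(Y + x) (V(Y, x) = -6 + (Y + 2)/(x + Y) = -6 + (2 + Y)/(Y + x))
V(-2, 4)*55838 = ((2 - 6*4 - 5*(-2))/(-2 + 4))*55838 = ((2 - 24 + 10)/2)*55838 = ((½)*(-12))*55838 = -6*55838 = -335028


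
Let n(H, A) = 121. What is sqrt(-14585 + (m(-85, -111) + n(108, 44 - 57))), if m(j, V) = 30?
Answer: I*sqrt(14434) ≈ 120.14*I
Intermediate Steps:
sqrt(-14585 + (m(-85, -111) + n(108, 44 - 57))) = sqrt(-14585 + (30 + 121)) = sqrt(-14585 + 151) = sqrt(-14434) = I*sqrt(14434)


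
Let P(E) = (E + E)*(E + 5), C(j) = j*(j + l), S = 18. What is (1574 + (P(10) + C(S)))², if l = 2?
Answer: 4990756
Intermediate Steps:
C(j) = j*(2 + j) (C(j) = j*(j + 2) = j*(2 + j))
P(E) = 2*E*(5 + E) (P(E) = (2*E)*(5 + E) = 2*E*(5 + E))
(1574 + (P(10) + C(S)))² = (1574 + (2*10*(5 + 10) + 18*(2 + 18)))² = (1574 + (2*10*15 + 18*20))² = (1574 + (300 + 360))² = (1574 + 660)² = 2234² = 4990756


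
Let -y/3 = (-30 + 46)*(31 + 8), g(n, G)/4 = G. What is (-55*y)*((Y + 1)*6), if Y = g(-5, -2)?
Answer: -4324320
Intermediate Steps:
g(n, G) = 4*G
Y = -8 (Y = 4*(-2) = -8)
y = -1872 (y = -3*(-30 + 46)*(31 + 8) = -48*39 = -3*624 = -1872)
(-55*y)*((Y + 1)*6) = (-55*(-1872))*((-8 + 1)*6) = 102960*(-7*6) = 102960*(-42) = -4324320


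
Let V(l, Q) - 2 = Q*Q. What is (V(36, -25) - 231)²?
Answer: 156816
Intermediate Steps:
V(l, Q) = 2 + Q² (V(l, Q) = 2 + Q*Q = 2 + Q²)
(V(36, -25) - 231)² = ((2 + (-25)²) - 231)² = ((2 + 625) - 231)² = (627 - 231)² = 396² = 156816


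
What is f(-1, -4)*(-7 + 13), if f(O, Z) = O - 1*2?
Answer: -18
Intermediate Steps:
f(O, Z) = -2 + O (f(O, Z) = O - 2 = -2 + O)
f(-1, -4)*(-7 + 13) = (-2 - 1)*(-7 + 13) = -3*6 = -18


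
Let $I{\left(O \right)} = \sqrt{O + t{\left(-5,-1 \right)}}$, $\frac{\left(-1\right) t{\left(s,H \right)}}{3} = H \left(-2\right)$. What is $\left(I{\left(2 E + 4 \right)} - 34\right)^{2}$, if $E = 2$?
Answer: $\left(34 - \sqrt{2}\right)^{2} \approx 1061.8$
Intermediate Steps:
$t{\left(s,H \right)} = 6 H$ ($t{\left(s,H \right)} = - 3 H \left(-2\right) = - 3 \left(- 2 H\right) = 6 H$)
$I{\left(O \right)} = \sqrt{-6 + O}$ ($I{\left(O \right)} = \sqrt{O + 6 \left(-1\right)} = \sqrt{O - 6} = \sqrt{-6 + O}$)
$\left(I{\left(2 E + 4 \right)} - 34\right)^{2} = \left(\sqrt{-6 + \left(2 \cdot 2 + 4\right)} - 34\right)^{2} = \left(\sqrt{-6 + \left(4 + 4\right)} - 34\right)^{2} = \left(\sqrt{-6 + 8} - 34\right)^{2} = \left(\sqrt{2} - 34\right)^{2} = \left(-34 + \sqrt{2}\right)^{2}$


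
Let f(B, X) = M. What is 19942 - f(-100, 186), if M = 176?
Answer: 19766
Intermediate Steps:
f(B, X) = 176
19942 - f(-100, 186) = 19942 - 1*176 = 19942 - 176 = 19766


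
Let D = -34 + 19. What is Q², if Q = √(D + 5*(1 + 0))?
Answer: -10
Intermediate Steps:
D = -15
Q = I*√10 (Q = √(-15 + 5*(1 + 0)) = √(-15 + 5*1) = √(-15 + 5) = √(-10) = I*√10 ≈ 3.1623*I)
Q² = (I*√10)² = -10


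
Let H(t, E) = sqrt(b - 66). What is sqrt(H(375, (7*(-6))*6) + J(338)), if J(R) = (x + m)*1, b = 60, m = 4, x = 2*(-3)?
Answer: sqrt(-2 + I*sqrt(6)) ≈ 0.76232 + 1.6066*I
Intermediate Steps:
x = -6
H(t, E) = I*sqrt(6) (H(t, E) = sqrt(60 - 66) = sqrt(-6) = I*sqrt(6))
J(R) = -2 (J(R) = (-6 + 4)*1 = -2*1 = -2)
sqrt(H(375, (7*(-6))*6) + J(338)) = sqrt(I*sqrt(6) - 2) = sqrt(-2 + I*sqrt(6))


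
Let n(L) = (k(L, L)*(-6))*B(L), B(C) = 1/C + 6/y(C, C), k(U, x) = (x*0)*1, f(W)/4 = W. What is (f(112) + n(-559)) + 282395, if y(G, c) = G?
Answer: 282843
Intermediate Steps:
f(W) = 4*W
k(U, x) = 0 (k(U, x) = 0*1 = 0)
B(C) = 7/C (B(C) = 1/C + 6/C = 7/C)
n(L) = 0 (n(L) = (0*(-6))*(7/L) = 0*(7/L) = 0)
(f(112) + n(-559)) + 282395 = (4*112 + 0) + 282395 = (448 + 0) + 282395 = 448 + 282395 = 282843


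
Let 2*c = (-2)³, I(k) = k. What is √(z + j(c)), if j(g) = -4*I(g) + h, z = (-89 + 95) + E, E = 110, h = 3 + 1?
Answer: 2*√34 ≈ 11.662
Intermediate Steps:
h = 4
c = -4 (c = (½)*(-2)³ = (½)*(-8) = -4)
z = 116 (z = (-89 + 95) + 110 = 6 + 110 = 116)
j(g) = 4 - 4*g (j(g) = -4*g + 4 = 4 - 4*g)
√(z + j(c)) = √(116 + (4 - 4*(-4))) = √(116 + (4 + 16)) = √(116 + 20) = √136 = 2*√34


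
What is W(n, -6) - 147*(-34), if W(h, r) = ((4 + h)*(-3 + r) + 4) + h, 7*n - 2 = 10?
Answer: 34666/7 ≈ 4952.3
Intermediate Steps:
n = 12/7 (n = 2/7 + (⅐)*10 = 2/7 + 10/7 = 12/7 ≈ 1.7143)
W(h, r) = 4 + h + (-3 + r)*(4 + h) (W(h, r) = ((-3 + r)*(4 + h) + 4) + h = (4 + (-3 + r)*(4 + h)) + h = 4 + h + (-3 + r)*(4 + h))
W(n, -6) - 147*(-34) = (-8 - 2*12/7 + 4*(-6) + (12/7)*(-6)) - 147*(-34) = (-8 - 24/7 - 24 - 72/7) + 4998 = -320/7 + 4998 = 34666/7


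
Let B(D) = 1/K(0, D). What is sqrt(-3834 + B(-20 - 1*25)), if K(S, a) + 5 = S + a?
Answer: I*sqrt(383402)/10 ≈ 61.919*I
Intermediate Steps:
K(S, a) = -5 + S + a (K(S, a) = -5 + (S + a) = -5 + S + a)
B(D) = 1/(-5 + D) (B(D) = 1/(-5 + 0 + D) = 1/(-5 + D))
sqrt(-3834 + B(-20 - 1*25)) = sqrt(-3834 + 1/(-5 + (-20 - 1*25))) = sqrt(-3834 + 1/(-5 + (-20 - 25))) = sqrt(-3834 + 1/(-5 - 45)) = sqrt(-3834 + 1/(-50)) = sqrt(-3834 - 1/50) = sqrt(-191701/50) = I*sqrt(383402)/10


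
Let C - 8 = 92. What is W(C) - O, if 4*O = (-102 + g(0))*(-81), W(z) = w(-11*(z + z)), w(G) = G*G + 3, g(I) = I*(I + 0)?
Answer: 9675875/2 ≈ 4.8379e+6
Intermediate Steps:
g(I) = I² (g(I) = I*I = I²)
w(G) = 3 + G² (w(G) = G² + 3 = 3 + G²)
C = 100 (C = 8 + 92 = 100)
W(z) = 3 + 484*z² (W(z) = 3 + (-11*(z + z))² = 3 + (-22*z)² = 3 + 484*z²)
O = 4131/2 (O = ((-102 + 0²)*(-81))/4 = ((-102 + 0)*(-81))/4 = (-102*(-81))/4 = (¼)*8262 = 4131/2 ≈ 2065.5)
W(C) - O = (3 + 484*100²) - 1*4131/2 = (3 + 484*10000) - 4131/2 = (3 + 4840000) - 4131/2 = 4840003 - 4131/2 = 9675875/2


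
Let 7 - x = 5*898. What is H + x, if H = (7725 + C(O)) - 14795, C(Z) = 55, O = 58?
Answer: -11498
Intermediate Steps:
x = -4483 (x = 7 - 5*898 = 7 - 1*4490 = 7 - 4490 = -4483)
H = -7015 (H = (7725 + 55) - 14795 = 7780 - 14795 = -7015)
H + x = -7015 - 4483 = -11498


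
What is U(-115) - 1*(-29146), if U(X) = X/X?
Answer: 29147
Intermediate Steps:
U(X) = 1
U(-115) - 1*(-29146) = 1 - 1*(-29146) = 1 + 29146 = 29147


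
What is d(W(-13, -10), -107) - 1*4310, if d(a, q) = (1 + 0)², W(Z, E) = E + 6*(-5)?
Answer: -4309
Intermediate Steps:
W(Z, E) = -30 + E (W(Z, E) = E - 30 = -30 + E)
d(a, q) = 1 (d(a, q) = 1² = 1)
d(W(-13, -10), -107) - 1*4310 = 1 - 1*4310 = 1 - 4310 = -4309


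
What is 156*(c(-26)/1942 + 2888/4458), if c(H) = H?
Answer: 71403644/721453 ≈ 98.972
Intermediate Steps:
156*(c(-26)/1942 + 2888/4458) = 156*(-26/1942 + 2888/4458) = 156*(-26*1/1942 + 2888*(1/4458)) = 156*(-13/971 + 1444/2229) = 156*(1373147/2164359) = 71403644/721453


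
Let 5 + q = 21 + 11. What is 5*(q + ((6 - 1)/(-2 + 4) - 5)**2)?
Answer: 665/4 ≈ 166.25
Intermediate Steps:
q = 27 (q = -5 + (21 + 11) = -5 + 32 = 27)
5*(q + ((6 - 1)/(-2 + 4) - 5)**2) = 5*(27 + ((6 - 1)/(-2 + 4) - 5)**2) = 5*(27 + (5/2 - 5)**2) = 5*(27 + (-5/2)**2) = 5*(27 + 25/4) = 5*(133/4) = 665/4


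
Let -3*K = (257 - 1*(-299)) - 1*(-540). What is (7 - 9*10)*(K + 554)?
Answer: -46978/3 ≈ -15659.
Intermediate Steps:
K = -1096/3 (K = -((257 - 1*(-299)) - 1*(-540))/3 = -((257 + 299) + 540)/3 = -(556 + 540)/3 = -⅓*1096 = -1096/3 ≈ -365.33)
(7 - 9*10)*(K + 554) = (7 - 9*10)*(-1096/3 + 554) = (7 - 90)*(566/3) = -83*566/3 = -46978/3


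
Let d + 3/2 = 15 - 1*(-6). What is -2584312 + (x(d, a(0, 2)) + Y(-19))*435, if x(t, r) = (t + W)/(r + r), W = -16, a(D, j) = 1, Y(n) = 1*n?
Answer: -10367263/4 ≈ -2.5918e+6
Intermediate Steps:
Y(n) = n
d = 39/2 (d = -3/2 + (15 - 1*(-6)) = -3/2 + (15 + 6) = -3/2 + 21 = 39/2 ≈ 19.500)
x(t, r) = (-16 + t)/(2*r) (x(t, r) = (t - 16)/(r + r) = (-16 + t)/((2*r)) = (-16 + t)*(1/(2*r)) = (-16 + t)/(2*r))
-2584312 + (x(d, a(0, 2)) + Y(-19))*435 = -2584312 + ((½)*(-16 + 39/2)/1 - 19)*435 = -2584312 + ((½)*1*(7/2) - 19)*435 = -2584312 + (7/4 - 19)*435 = -2584312 - 69/4*435 = -2584312 - 30015/4 = -10367263/4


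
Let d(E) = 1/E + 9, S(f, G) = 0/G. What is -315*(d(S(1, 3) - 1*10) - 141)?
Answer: 83223/2 ≈ 41612.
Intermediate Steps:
S(f, G) = 0
d(E) = 9 + 1/E (d(E) = 1/E + 9 = 9 + 1/E)
-315*(d(S(1, 3) - 1*10) - 141) = -315*((9 + 1/(0 - 1*10)) - 141) = -315*((9 + 1/(0 - 10)) - 141) = -315*((9 + 1/(-10)) - 141) = -315*((9 - 1/10) - 141) = -315*(89/10 - 141) = -315*(-1321/10) = 83223/2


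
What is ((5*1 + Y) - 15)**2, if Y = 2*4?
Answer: 4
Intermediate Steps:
Y = 8
((5*1 + Y) - 15)**2 = ((5*1 + 8) - 15)**2 = ((5 + 8) - 15)**2 = (13 - 15)**2 = (-2)**2 = 4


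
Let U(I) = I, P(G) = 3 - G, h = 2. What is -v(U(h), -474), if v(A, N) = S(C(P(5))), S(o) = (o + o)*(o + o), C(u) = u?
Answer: -16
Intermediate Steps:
S(o) = 4*o² (S(o) = (2*o)*(2*o) = 4*o²)
v(A, N) = 16 (v(A, N) = 4*(3 - 1*5)² = 4*(3 - 5)² = 4*(-2)² = 4*4 = 16)
-v(U(h), -474) = -1*16 = -16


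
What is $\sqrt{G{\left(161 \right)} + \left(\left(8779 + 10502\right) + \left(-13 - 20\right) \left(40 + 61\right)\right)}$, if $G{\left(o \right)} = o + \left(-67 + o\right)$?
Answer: $\sqrt{16203} \approx 127.29$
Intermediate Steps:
$G{\left(o \right)} = -67 + 2 o$
$\sqrt{G{\left(161 \right)} + \left(\left(8779 + 10502\right) + \left(-13 - 20\right) \left(40 + 61\right)\right)} = \sqrt{\left(-67 + 2 \cdot 161\right) + \left(\left(8779 + 10502\right) + \left(-13 - 20\right) \left(40 + 61\right)\right)} = \sqrt{\left(-67 + 322\right) + \left(19281 + \left(-13 - 20\right) 101\right)} = \sqrt{255 + \left(19281 - 3333\right)} = \sqrt{255 + 15948} = \sqrt{16203}$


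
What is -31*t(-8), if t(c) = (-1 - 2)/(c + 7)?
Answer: -93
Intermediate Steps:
t(c) = -3/(7 + c)
-31*t(-8) = -(-93)/(7 - 8) = -(-93)/(-1) = -(-93)*(-1) = -31*3 = -93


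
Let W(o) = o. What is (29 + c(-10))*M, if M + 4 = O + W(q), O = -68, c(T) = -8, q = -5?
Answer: -1617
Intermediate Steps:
M = -77 (M = -4 + (-68 - 5) = -4 - 73 = -77)
(29 + c(-10))*M = (29 - 8)*(-77) = 21*(-77) = -1617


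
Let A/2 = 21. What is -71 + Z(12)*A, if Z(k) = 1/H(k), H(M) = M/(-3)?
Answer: -163/2 ≈ -81.500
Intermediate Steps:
A = 42 (A = 2*21 = 42)
H(M) = -M/3 (H(M) = M*(-⅓) = -M/3)
Z(k) = -3/k (Z(k) = 1/(-k/3) = -3/k)
-71 + Z(12)*A = -71 - 3/12*42 = -71 - 3*1/12*42 = -71 - ¼*42 = -71 - 21/2 = -163/2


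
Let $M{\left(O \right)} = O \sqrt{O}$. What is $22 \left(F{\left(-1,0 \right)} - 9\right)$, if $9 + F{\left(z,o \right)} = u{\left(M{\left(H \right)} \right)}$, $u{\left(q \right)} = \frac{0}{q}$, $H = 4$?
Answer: $-396$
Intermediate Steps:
$M{\left(O \right)} = O^{\frac{3}{2}}$
$u{\left(q \right)} = 0$
$F{\left(z,o \right)} = -9$ ($F{\left(z,o \right)} = -9 + 0 = -9$)
$22 \left(F{\left(-1,0 \right)} - 9\right) = 22 \left(-9 - 9\right) = 22 \left(-18\right) = -396$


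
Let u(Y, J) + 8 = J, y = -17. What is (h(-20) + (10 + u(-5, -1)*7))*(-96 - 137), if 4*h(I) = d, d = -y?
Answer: 45435/4 ≈ 11359.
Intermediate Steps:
d = 17 (d = -1*(-17) = 17)
u(Y, J) = -8 + J
h(I) = 17/4 (h(I) = (¼)*17 = 17/4)
(h(-20) + (10 + u(-5, -1)*7))*(-96 - 137) = (17/4 + (10 + (-8 - 1)*7))*(-96 - 137) = (17/4 + (10 - 9*7))*(-233) = (17/4 + (10 - 63))*(-233) = (17/4 - 53)*(-233) = -195/4*(-233) = 45435/4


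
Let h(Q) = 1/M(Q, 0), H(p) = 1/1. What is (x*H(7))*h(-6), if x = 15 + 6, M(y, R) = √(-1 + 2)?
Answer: 21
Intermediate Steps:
M(y, R) = 1 (M(y, R) = √1 = 1)
x = 21
H(p) = 1
h(Q) = 1 (h(Q) = 1/1 = 1)
(x*H(7))*h(-6) = (21*1)*1 = 21*1 = 21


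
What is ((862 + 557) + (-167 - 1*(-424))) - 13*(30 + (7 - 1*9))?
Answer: 1312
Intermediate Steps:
((862 + 557) + (-167 - 1*(-424))) - 13*(30 + (7 - 1*9)) = (1419 + (-167 + 424)) - 13*(30 + (7 - 9)) = (1419 + 257) - 13*(30 - 2) = 1676 - 13*28 = 1676 - 1*364 = 1676 - 364 = 1312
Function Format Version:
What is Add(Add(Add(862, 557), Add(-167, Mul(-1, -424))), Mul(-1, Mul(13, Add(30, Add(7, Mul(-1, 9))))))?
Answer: 1312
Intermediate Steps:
Add(Add(Add(862, 557), Add(-167, Mul(-1, -424))), Mul(-1, Mul(13, Add(30, Add(7, Mul(-1, 9)))))) = Add(Add(1419, Add(-167, 424)), Mul(-1, Mul(13, Add(30, Add(7, -9))))) = Add(Add(1419, 257), Mul(-1, Mul(13, Add(30, -2)))) = Add(1676, Mul(-1, Mul(13, 28))) = Add(1676, Mul(-1, 364)) = Add(1676, -364) = 1312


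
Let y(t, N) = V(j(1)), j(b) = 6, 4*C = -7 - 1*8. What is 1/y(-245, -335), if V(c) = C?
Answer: -4/15 ≈ -0.26667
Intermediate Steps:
C = -15/4 (C = (-7 - 1*8)/4 = (-7 - 8)/4 = (¼)*(-15) = -15/4 ≈ -3.7500)
V(c) = -15/4
y(t, N) = -15/4
1/y(-245, -335) = 1/(-15/4) = -4/15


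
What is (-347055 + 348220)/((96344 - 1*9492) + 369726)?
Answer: 1165/456578 ≈ 0.0025516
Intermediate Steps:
(-347055 + 348220)/((96344 - 1*9492) + 369726) = 1165/((96344 - 9492) + 369726) = 1165/(86852 + 369726) = 1165/456578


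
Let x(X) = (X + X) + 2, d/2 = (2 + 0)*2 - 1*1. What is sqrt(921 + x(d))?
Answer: sqrt(935) ≈ 30.578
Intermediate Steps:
d = 6 (d = 2*((2 + 0)*2 - 1*1) = 2*(2*2 - 1) = 2*(4 - 1) = 2*3 = 6)
x(X) = 2 + 2*X (x(X) = 2*X + 2 = 2 + 2*X)
sqrt(921 + x(d)) = sqrt(921 + (2 + 2*6)) = sqrt(921 + (2 + 12)) = sqrt(921 + 14) = sqrt(935)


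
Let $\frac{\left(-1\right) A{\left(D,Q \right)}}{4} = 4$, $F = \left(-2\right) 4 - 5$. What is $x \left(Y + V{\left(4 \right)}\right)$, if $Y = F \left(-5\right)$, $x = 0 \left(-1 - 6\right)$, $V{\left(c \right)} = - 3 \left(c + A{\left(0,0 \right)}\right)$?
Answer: $0$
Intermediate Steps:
$F = -13$ ($F = -8 - 5 = -13$)
$A{\left(D,Q \right)} = -16$ ($A{\left(D,Q \right)} = \left(-4\right) 4 = -16$)
$V{\left(c \right)} = 48 - 3 c$ ($V{\left(c \right)} = - 3 \left(c - 16\right) = - 3 \left(-16 + c\right) = 48 - 3 c$)
$x = 0$ ($x = 0 \left(-7\right) = 0$)
$Y = 65$ ($Y = \left(-13\right) \left(-5\right) = 65$)
$x \left(Y + V{\left(4 \right)}\right) = 0 \left(65 + \left(48 - 12\right)\right) = 0 \left(65 + 36\right) = 0 \cdot 101 = 0$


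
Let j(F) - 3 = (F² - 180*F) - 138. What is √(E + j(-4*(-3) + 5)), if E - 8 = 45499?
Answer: √42601 ≈ 206.40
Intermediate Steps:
E = 45507 (E = 8 + 45499 = 45507)
j(F) = -135 + F² - 180*F (j(F) = 3 + ((F² - 180*F) - 138) = 3 + (-138 + F² - 180*F) = -135 + F² - 180*F)
√(E + j(-4*(-3) + 5)) = √(45507 + (-135 + (-4*(-3) + 5)² - 180*(-4*(-3) + 5))) = √(45507 + (-135 + (12 + 5)² - 180*(12 + 5))) = √(45507 + (-135 + 17² - 180*17)) = √(45507 + (-135 + 289 - 3060)) = √(45507 - 2906) = √42601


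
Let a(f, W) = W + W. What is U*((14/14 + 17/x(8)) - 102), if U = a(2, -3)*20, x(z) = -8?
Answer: 12375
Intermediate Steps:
a(f, W) = 2*W
U = -120 (U = (2*(-3))*20 = -6*20 = -120)
U*((14/14 + 17/x(8)) - 102) = -120*((14/14 + 17/(-8)) - 102) = -120*((14*(1/14) + 17*(-⅛)) - 102) = -120*((1 - 17/8) - 102) = -120*(-9/8 - 102) = -120*(-825/8) = 12375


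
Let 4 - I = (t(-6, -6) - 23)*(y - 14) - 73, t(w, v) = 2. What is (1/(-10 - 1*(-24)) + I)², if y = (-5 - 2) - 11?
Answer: 69372241/196 ≈ 3.5394e+5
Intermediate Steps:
y = -18 (y = -7 - 11 = -18)
I = -595 (I = 4 - ((2 - 23)*(-18 - 14) - 73) = 4 - (-21*(-32) - 73) = 4 - (672 - 73) = 4 - 1*599 = 4 - 599 = -595)
(1/(-10 - 1*(-24)) + I)² = (1/(-10 - 1*(-24)) - 595)² = (1/(-10 + 24) - 595)² = (1/14 - 595)² = (-8329/14)² = 69372241/196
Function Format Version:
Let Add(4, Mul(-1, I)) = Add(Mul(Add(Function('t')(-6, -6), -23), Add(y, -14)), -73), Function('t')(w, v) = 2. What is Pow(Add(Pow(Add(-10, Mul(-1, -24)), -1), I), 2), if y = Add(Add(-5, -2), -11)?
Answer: Rational(69372241, 196) ≈ 3.5394e+5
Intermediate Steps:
y = -18 (y = Add(-7, -11) = -18)
I = -595 (I = Add(4, Mul(-1, Add(Mul(Add(2, -23), Add(-18, -14)), -73))) = Add(4, Mul(-1, Add(Mul(-21, -32), -73))) = Add(4, Mul(-1, Add(672, -73))) = Add(4, Mul(-1, 599)) = Add(4, -599) = -595)
Pow(Add(Pow(Add(-10, Mul(-1, -24)), -1), I), 2) = Pow(Add(Pow(Add(-10, Mul(-1, -24)), -1), -595), 2) = Pow(Add(Pow(Add(-10, 24), -1), -595), 2) = Pow(Add(Pow(14, -1), -595), 2) = Pow(Add(Rational(1, 14), -595), 2) = Pow(Rational(-8329, 14), 2) = Rational(69372241, 196)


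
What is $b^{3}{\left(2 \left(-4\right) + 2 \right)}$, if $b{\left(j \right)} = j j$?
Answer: $46656$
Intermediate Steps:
$b{\left(j \right)} = j^{2}$
$b^{3}{\left(2 \left(-4\right) + 2 \right)} = \left(\left(2 \left(-4\right) + 2\right)^{2}\right)^{3} = \left(\left(-8 + 2\right)^{2}\right)^{3} = \left(\left(-6\right)^{2}\right)^{3} = 36^{3} = 46656$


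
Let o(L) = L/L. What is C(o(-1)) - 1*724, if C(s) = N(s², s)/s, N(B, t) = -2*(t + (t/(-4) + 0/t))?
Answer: -1451/2 ≈ -725.50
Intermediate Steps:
N(B, t) = -3*t/2 (N(B, t) = -2*(t + (t*(-¼) + 0)) = -2*(t + (-t/4 + 0)) = -2*(t - t/4) = -3*t/2)
o(L) = 1
C(s) = -3/2 (C(s) = (-3*s/2)/s = -3/2)
C(o(-1)) - 1*724 = -3/2 - 1*724 = -3/2 - 724 = -1451/2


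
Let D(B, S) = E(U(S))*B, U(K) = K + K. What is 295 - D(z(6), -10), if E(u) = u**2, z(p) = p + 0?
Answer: -2105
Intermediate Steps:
z(p) = p
U(K) = 2*K
D(B, S) = 4*B*S**2 (D(B, S) = (2*S)**2*B = (4*S**2)*B = 4*B*S**2)
295 - D(z(6), -10) = 295 - 4*6*(-10)**2 = 295 - 4*6*100 = 295 - 1*2400 = 295 - 2400 = -2105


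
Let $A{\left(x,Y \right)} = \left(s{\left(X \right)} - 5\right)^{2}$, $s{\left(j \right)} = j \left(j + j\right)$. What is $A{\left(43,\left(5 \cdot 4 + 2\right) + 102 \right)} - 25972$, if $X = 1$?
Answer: $-25963$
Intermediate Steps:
$s{\left(j \right)} = 2 j^{2}$ ($s{\left(j \right)} = j 2 j = 2 j^{2}$)
$A{\left(x,Y \right)} = 9$ ($A{\left(x,Y \right)} = \left(2 \cdot 1^{2} - 5\right)^{2} = \left(2 \cdot 1 - 5\right)^{2} = \left(2 - 5\right)^{2} = \left(-3\right)^{2} = 9$)
$A{\left(43,\left(5 \cdot 4 + 2\right) + 102 \right)} - 25972 = 9 - 25972 = -25963$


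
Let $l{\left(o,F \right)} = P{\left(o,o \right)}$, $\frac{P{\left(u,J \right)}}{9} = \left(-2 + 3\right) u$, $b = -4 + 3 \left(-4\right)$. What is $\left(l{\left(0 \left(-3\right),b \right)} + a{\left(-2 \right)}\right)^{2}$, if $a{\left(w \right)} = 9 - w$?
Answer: $121$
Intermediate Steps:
$b = -16$ ($b = -4 - 12 = -16$)
$P{\left(u,J \right)} = 9 u$ ($P{\left(u,J \right)} = 9 \left(-2 + 3\right) u = 9 \cdot 1 u = 9 u$)
$l{\left(o,F \right)} = 9 o$
$\left(l{\left(0 \left(-3\right),b \right)} + a{\left(-2 \right)}\right)^{2} = \left(9 \cdot 0 \left(-3\right) + \left(9 - -2\right)\right)^{2} = \left(9 \cdot 0 + \left(9 + 2\right)\right)^{2} = \left(0 + 11\right)^{2} = 11^{2} = 121$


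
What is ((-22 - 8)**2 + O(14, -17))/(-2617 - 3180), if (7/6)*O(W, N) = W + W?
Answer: -84/527 ≈ -0.15939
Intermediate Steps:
O(W, N) = 12*W/7 (O(W, N) = 6*(W + W)/7 = 6*(2*W)/7 = 12*W/7)
((-22 - 8)**2 + O(14, -17))/(-2617 - 3180) = ((-22 - 8)**2 + (12/7)*14)/(-2617 - 3180) = ((-30)**2 + 24)/(-5797) = (900 + 24)*(-1/5797) = 924*(-1/5797) = -84/527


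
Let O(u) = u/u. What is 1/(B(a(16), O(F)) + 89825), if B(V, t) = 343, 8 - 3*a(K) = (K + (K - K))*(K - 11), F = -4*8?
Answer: 1/90168 ≈ 1.1090e-5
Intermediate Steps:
F = -32
a(K) = 8/3 - K*(-11 + K)/3 (a(K) = 8/3 - (K + (K - K))*(K - 11)/3 = 8/3 - (K + 0)*(-11 + K)/3 = 8/3 - K*(-11 + K)/3)
O(u) = 1
1/(B(a(16), O(F)) + 89825) = 1/(343 + 89825) = 1/90168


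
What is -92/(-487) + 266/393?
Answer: 165698/191391 ≈ 0.86576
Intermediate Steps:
-92/(-487) + 266/393 = -92*(-1/487) + 266*(1/393) = 92/487 + 266/393 = 165698/191391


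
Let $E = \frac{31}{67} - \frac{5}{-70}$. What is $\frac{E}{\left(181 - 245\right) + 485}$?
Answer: $\frac{501}{394898} \approx 0.0012687$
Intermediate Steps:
$E = \frac{501}{938}$ ($E = 31 \cdot \frac{1}{67} - - \frac{1}{14} = \frac{31}{67} + \frac{1}{14} = \frac{501}{938} \approx 0.53411$)
$\frac{E}{\left(181 - 245\right) + 485} = \frac{1}{\left(181 - 245\right) + 485} \cdot \frac{501}{938} = \frac{1}{-64 + 485} \cdot \frac{501}{938} = \frac{1}{421} \cdot \frac{501}{938} = \frac{501}{394898}$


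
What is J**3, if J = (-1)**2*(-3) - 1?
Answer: -64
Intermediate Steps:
J = -4 (J = 1*(-3) - 1 = -3 - 1 = -4)
J**3 = (-4)**3 = -64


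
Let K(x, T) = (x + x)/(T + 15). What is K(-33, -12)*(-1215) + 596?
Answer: 27326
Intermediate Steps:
K(x, T) = 2*x/(15 + T) (K(x, T) = (2*x)/(15 + T) = 2*x/(15 + T))
K(-33, -12)*(-1215) + 596 = (2*(-33)/(15 - 12))*(-1215) + 596 = (2*(-33)/3)*(-1215) + 596 = (2*(-33)*(1/3))*(-1215) + 596 = -22*(-1215) + 596 = 26730 + 596 = 27326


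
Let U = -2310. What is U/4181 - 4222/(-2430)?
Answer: 6019441/5079915 ≈ 1.1849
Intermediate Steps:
U/4181 - 4222/(-2430) = -2310/4181 - 4222/(-2430) = -2310*1/4181 - 4222*(-1/2430) = -2310/4181 + 2111/1215 = 6019441/5079915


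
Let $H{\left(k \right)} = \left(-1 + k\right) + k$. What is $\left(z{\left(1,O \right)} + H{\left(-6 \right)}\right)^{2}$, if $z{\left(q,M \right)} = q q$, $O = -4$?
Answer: $144$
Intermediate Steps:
$z{\left(q,M \right)} = q^{2}$
$H{\left(k \right)} = -1 + 2 k$
$\left(z{\left(1,O \right)} + H{\left(-6 \right)}\right)^{2} = \left(1^{2} + \left(-1 + 2 \left(-6\right)\right)\right)^{2} = \left(1 - 13\right)^{2} = \left(-12\right)^{2} = 144$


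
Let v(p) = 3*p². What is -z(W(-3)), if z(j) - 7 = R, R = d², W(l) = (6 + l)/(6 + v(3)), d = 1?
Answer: -8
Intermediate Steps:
W(l) = 2/11 + l/33 (W(l) = (6 + l)/(6 + 3*3²) = (6 + l)/(6 + 3*9) = (6 + l)/(6 + 27) = (6 + l)/33 = (6 + l)*(1/33) = 2/11 + l/33)
R = 1 (R = 1² = 1)
z(j) = 8 (z(j) = 7 + 1 = 8)
-z(W(-3)) = -1*8 = -8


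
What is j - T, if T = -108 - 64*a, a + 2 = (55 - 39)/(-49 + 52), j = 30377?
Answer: 92095/3 ≈ 30698.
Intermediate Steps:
a = 10/3 (a = -2 + (55 - 39)/(-49 + 52) = -2 + 16/3 = 10/3 ≈ 3.3333)
T = -964/3 (T = -108 - 64*10/3 = -108 - 640/3 = -964/3 ≈ -321.33)
j - T = 30377 - 1*(-964/3) = 30377 + 964/3 = 92095/3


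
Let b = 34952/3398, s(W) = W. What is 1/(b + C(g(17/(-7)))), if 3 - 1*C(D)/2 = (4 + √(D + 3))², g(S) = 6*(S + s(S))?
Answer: 11893*I/(4*(6796*√1281 + 108737*I)) ≈ 0.0045544 + 0.010188*I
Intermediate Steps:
g(S) = 12*S (g(S) = 6*(S + S) = 6*(2*S) = 12*S)
C(D) = 6 - 2*(4 + √(3 + D))² (C(D) = 6 - 2*(4 + √(D + 3))² = 6 - 2*(4 + √(3 + D))²)
b = 17476/1699 (b = 34952*(1/3398) = 17476/1699 ≈ 10.286)
1/(b + C(g(17/(-7)))) = 1/(17476/1699 + (6 - 2*(4 + √(3 + 12*(17/(-7))))²)) = 1/(17476/1699 + (6 - 2*(4 + √(3 + 12*(17*(-⅐))))²)) = 1/(17476/1699 + (6 - 2*(4 + √(3 + 12*(-17/7)))²)) = 1/(17476/1699 + (6 - 2*(4 + √(3 - 204/7))²)) = 1/(17476/1699 + (6 - 2*(4 + √(-183/7))²)) = 1/(17476/1699 + (6 - 2*(4 + I*√1281/7)²)) = 1/(27670/1699 - 2*(4 + I*√1281/7)²)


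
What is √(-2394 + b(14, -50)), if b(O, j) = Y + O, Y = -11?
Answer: I*√2391 ≈ 48.898*I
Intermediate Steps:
b(O, j) = -11 + O
√(-2394 + b(14, -50)) = √(-2394 + (-11 + 14)) = √(-2394 + 3) = √(-2391) = I*√2391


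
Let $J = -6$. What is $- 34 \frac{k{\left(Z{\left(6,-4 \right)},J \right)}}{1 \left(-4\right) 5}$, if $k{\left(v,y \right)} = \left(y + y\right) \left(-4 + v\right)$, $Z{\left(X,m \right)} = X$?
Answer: $- \frac{204}{5} \approx -40.8$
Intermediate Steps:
$k{\left(v,y \right)} = 2 y \left(-4 + v\right)$
$- 34 \frac{k{\left(Z{\left(6,-4 \right)},J \right)}}{1 \left(-4\right) 5} = - 34 \frac{2 \left(-6\right) \left(-4 + 6\right)}{1 \left(-4\right) 5} = - 34 \frac{2 \left(-6\right) 2}{\left(-4\right) 5} = - 34 \left(- \frac{24}{-20}\right) = - 34 \left(\left(-24\right) \left(- \frac{1}{20}\right)\right) = \left(-34\right) \frac{6}{5} = - \frac{204}{5}$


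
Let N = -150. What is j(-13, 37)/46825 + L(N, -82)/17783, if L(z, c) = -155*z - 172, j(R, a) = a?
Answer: 1081285321/832688975 ≈ 1.2985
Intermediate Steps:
L(z, c) = -172 - 155*z
j(-13, 37)/46825 + L(N, -82)/17783 = 37/46825 + (-172 - 155*(-150))/17783 = 37*(1/46825) + (-172 + 23250)*(1/17783) = 37/46825 + 23078*(1/17783) = 37/46825 + 23078/17783 = 1081285321/832688975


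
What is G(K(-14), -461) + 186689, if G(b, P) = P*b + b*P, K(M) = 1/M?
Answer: 1307284/7 ≈ 1.8675e+5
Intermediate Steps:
G(b, P) = 2*P*b (G(b, P) = P*b + P*b = 2*P*b)
G(K(-14), -461) + 186689 = 2*(-461)/(-14) + 186689 = 2*(-461)*(-1/14) + 186689 = 461/7 + 186689 = 1307284/7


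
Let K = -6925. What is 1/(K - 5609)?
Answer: -1/12534 ≈ -7.9783e-5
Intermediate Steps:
1/(K - 5609) = 1/(-6925 - 5609) = 1/(-12534) = -1/12534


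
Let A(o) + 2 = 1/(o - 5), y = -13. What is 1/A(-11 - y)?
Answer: -3/7 ≈ -0.42857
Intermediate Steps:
A(o) = -2 + 1/(-5 + o) (A(o) = -2 + 1/(o - 5) = -2 + 1/(-5 + o))
1/A(-11 - y) = 1/((11 - 2*(-11 - 1*(-13)))/(-5 + (-11 - 1*(-13)))) = 1/((11 - 2*(-11 + 13))/(-5 + (-11 + 13))) = 1/((11 - 2*2)/(-5 + 2)) = 1/((11 - 4)/(-3)) = 1/(-1/3*7) = 1/(-7/3) = -3/7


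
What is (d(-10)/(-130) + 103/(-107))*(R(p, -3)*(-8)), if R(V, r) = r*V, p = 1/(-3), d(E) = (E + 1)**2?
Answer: 88228/6955 ≈ 12.686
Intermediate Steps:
d(E) = (1 + E)**2
p = -1/3 ≈ -0.33333
R(V, r) = V*r
(d(-10)/(-130) + 103/(-107))*(R(p, -3)*(-8)) = ((1 - 10)**2/(-130) + 103/(-107))*(-1/3*(-3)*(-8)) = ((-9)**2*(-1/130) + 103*(-1/107))*(1*(-8)) = (81*(-1/130) - 103/107)*(-8) = (-81/130 - 103/107)*(-8) = -22057/13910*(-8) = 88228/6955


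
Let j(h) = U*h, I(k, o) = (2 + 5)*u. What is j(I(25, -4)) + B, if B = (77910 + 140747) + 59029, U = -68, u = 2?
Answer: 276734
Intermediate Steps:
I(k, o) = 14 (I(k, o) = (2 + 5)*2 = 7*2 = 14)
B = 277686 (B = 218657 + 59029 = 277686)
j(h) = -68*h
j(I(25, -4)) + B = -68*14 + 277686 = -952 + 277686 = 276734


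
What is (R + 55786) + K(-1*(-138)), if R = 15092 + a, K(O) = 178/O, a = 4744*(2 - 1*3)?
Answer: 4563335/69 ≈ 66135.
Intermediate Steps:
a = -4744 (a = 4744*(2 - 3) = 4744*(-1) = -4744)
R = 10348 (R = 15092 - 4744 = 10348)
(R + 55786) + K(-1*(-138)) = (10348 + 55786) + 178/((-1*(-138))) = 66134 + 178/138 = 66134 + 178*(1/138) = 66134 + 89/69 = 4563335/69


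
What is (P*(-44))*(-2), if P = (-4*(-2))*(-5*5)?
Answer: -17600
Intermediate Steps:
P = -200 (P = 8*(-25) = -200)
(P*(-44))*(-2) = -200*(-44)*(-2) = 8800*(-2) = -17600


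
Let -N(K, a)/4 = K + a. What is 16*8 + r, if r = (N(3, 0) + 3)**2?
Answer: 209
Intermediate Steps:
N(K, a) = -4*K - 4*a (N(K, a) = -4*(K + a) = -4*K - 4*a)
r = 81 (r = ((-4*3 - 4*0) + 3)**2 = ((-12 + 0) + 3)**2 = (-12 + 3)**2 = (-9)**2 = 81)
16*8 + r = 16*8 + 81 = 128 + 81 = 209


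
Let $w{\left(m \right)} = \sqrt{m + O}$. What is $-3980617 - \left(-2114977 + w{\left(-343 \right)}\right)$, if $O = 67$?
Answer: $-1865640 - 2 i \sqrt{69} \approx -1.8656 \cdot 10^{6} - 16.613 i$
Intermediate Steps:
$w{\left(m \right)} = \sqrt{67 + m}$ ($w{\left(m \right)} = \sqrt{m + 67} = \sqrt{67 + m}$)
$-3980617 - \left(-2114977 + w{\left(-343 \right)}\right) = -3980617 - \left(-2114977 + \sqrt{67 - 343}\right) = -3980617 - \left(-2114977 + \sqrt{-276}\right) = -3980617 - \left(-2114977 + 2 i \sqrt{69}\right) = -3980617 + \left(2114977 - 2 i \sqrt{69}\right) = -1865640 - 2 i \sqrt{69}$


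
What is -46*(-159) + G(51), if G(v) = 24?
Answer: 7338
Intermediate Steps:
-46*(-159) + G(51) = -46*(-159) + 24 = 7314 + 24 = 7338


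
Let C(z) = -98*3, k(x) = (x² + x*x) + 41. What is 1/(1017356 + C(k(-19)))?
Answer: 1/1017062 ≈ 9.8322e-7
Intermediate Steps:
k(x) = 41 + 2*x² (k(x) = (x² + x²) + 41 = 2*x² + 41 = 41 + 2*x²)
C(z) = -294
1/(1017356 + C(k(-19))) = 1/(1017356 - 294) = 1/1017062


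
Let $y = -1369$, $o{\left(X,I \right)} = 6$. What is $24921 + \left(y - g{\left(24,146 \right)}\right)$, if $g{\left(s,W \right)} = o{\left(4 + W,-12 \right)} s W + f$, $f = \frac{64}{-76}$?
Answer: $\frac{48048}{19} \approx 2528.8$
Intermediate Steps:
$f = - \frac{16}{19}$ ($f = 64 \left(- \frac{1}{76}\right) = - \frac{16}{19} \approx -0.8421$)
$g{\left(s,W \right)} = - \frac{16}{19} + 6 W s$ ($g{\left(s,W \right)} = 6 s W - \frac{16}{19} = 6 W s - \frac{16}{19} = - \frac{16}{19} + 6 W s$)
$24921 + \left(y - g{\left(24,146 \right)}\right) = 24921 - \left(\frac{25995}{19} + 6 \cdot 146 \cdot 24\right) = 24921 - \frac{425451}{19} = \frac{48048}{19}$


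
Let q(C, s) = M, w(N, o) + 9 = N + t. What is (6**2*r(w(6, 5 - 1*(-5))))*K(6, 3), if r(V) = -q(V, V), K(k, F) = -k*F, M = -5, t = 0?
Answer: -3240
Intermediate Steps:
w(N, o) = -9 + N (w(N, o) = -9 + (N + 0) = -9 + N)
q(C, s) = -5
K(k, F) = -F*k
r(V) = 5 (r(V) = -1*(-5) = 5)
(6**2*r(w(6, 5 - 1*(-5))))*K(6, 3) = (6**2*5)*(-1*3*6) = (36*5)*(-18) = 180*(-18) = -3240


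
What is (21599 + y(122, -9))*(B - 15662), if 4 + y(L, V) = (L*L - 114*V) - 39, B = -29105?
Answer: -1677240422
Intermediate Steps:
y(L, V) = -43 + L**2 - 114*V (y(L, V) = -4 + ((L*L - 114*V) - 39) = -4 + ((L**2 - 114*V) - 39) = -4 + (-39 + L**2 - 114*V) = -43 + L**2 - 114*V)
(21599 + y(122, -9))*(B - 15662) = (21599 + (-43 + 122**2 - 114*(-9)))*(-29105 - 15662) = (21599 + (-43 + 14884 + 1026))*(-44767) = (21599 + 15867)*(-44767) = 37466*(-44767) = -1677240422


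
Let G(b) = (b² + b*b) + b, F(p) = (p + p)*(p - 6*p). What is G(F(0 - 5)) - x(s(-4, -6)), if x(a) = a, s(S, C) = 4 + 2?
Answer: 124744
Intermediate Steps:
s(S, C) = 6
F(p) = -10*p² (F(p) = (2*p)*(-5*p) = -10*p²)
G(b) = b + 2*b² (G(b) = (b² + b²) + b = 2*b² + b = b + 2*b²)
G(F(0 - 5)) - x(s(-4, -6)) = (-10*(0 - 5)²)*(1 + 2*(-10*(0 - 5)²)) - 1*6 = (-10*(-5)²)*(1 + 2*(-10*(-5)²)) - 6 = (-10*25)*(1 + 2*(-10*25)) - 6 = -250*(1 + 2*(-250)) - 6 = -250*(1 - 500) - 6 = -250*(-499) - 6 = 124750 - 6 = 124744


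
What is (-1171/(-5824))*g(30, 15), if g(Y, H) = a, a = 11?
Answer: 12881/5824 ≈ 2.2117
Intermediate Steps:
g(Y, H) = 11
(-1171/(-5824))*g(30, 15) = -1171/(-5824)*11 = -1171*(-1/5824)*11 = (1171/5824)*11 = 12881/5824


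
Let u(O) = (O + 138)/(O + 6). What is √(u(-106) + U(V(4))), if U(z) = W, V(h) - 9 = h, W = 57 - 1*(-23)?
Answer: 2*√498/5 ≈ 8.9264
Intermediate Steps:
W = 80 (W = 57 + 23 = 80)
u(O) = (138 + O)/(6 + O)
V(h) = 9 + h
U(z) = 80
√(u(-106) + U(V(4))) = √((138 - 106)/(6 - 106) + 80) = √(32/(-100) + 80) = √(-1/100*32 + 80) = √(-8/25 + 80) = √(1992/25) = 2*√498/5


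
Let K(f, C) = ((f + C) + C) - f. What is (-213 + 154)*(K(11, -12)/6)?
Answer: 236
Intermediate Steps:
K(f, C) = 2*C (K(f, C) = ((C + f) + C) - f = (f + 2*C) - f = 2*C)
(-213 + 154)*(K(11, -12)/6) = (-213 + 154)*((2*(-12))/6) = -59*(-24)/6 = -59*(-4) = 236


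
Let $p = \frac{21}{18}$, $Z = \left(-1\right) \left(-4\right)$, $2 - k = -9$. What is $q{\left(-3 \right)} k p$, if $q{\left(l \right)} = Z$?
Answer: $\frac{154}{3} \approx 51.333$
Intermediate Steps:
$k = 11$ ($k = 2 - -9 = 2 + 9 = 11$)
$Z = 4$
$q{\left(l \right)} = 4$
$p = \frac{7}{6}$ ($p = 21 \cdot \frac{1}{18} = \frac{7}{6} \approx 1.1667$)
$q{\left(-3 \right)} k p = 4 \cdot 11 \cdot \frac{7}{6} = 44 \cdot \frac{7}{6} = \frac{154}{3}$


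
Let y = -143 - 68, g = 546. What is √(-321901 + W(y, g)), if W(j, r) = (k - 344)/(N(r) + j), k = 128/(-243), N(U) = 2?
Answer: I*√10250385584109/5643 ≈ 567.36*I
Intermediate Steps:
y = -211
k = -128/243 (k = 128*(-1/243) = -128/243 ≈ -0.52675)
W(j, r) = -83720/(243*(2 + j)) (W(j, r) = (-128/243 - 344)/(2 + j) = -83720/(243*(2 + j)))
√(-321901 + W(y, g)) = √(-321901 - 83720/(486 + 243*(-211))) = √(-321901 - 83720/(486 - 51273)) = √(-321901 - 83720/(-50787)) = √(-321901 - 83720*(-1/50787)) = √(-321901 + 83720/50787) = √(-16348302367/50787) = I*√10250385584109/5643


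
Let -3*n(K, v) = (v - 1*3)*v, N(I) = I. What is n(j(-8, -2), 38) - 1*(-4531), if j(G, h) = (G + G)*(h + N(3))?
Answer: 12263/3 ≈ 4087.7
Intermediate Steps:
j(G, h) = 2*G*(3 + h) (j(G, h) = (G + G)*(h + 3) = (2*G)*(3 + h) = 2*G*(3 + h))
n(K, v) = -v*(-3 + v)/3 (n(K, v) = -(v - 1*3)*v/3 = -(v - 3)*v/3 = -(-3 + v)*v/3 = -v*(-3 + v)/3)
n(j(-8, -2), 38) - 1*(-4531) = (1/3)*38*(3 - 1*38) - 1*(-4531) = (1/3)*38*(3 - 38) + 4531 = (1/3)*38*(-35) + 4531 = -1330/3 + 4531 = 12263/3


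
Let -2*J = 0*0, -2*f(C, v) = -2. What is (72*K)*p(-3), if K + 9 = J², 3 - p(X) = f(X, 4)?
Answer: -1296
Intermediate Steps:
f(C, v) = 1 (f(C, v) = -½*(-2) = 1)
p(X) = 2 (p(X) = 3 - 1*1 = 3 - 1 = 2)
J = 0 (J = -0*0 = -½*0 = 0)
K = -9 (K = -9 + 0² = -9 + 0 = -9)
(72*K)*p(-3) = (72*(-9))*2 = -648*2 = -1296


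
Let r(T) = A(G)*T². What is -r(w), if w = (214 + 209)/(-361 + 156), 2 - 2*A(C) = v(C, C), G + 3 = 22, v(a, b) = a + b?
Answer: 3220722/42025 ≈ 76.638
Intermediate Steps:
G = 19 (G = -3 + 22 = 19)
A(C) = 1 - C (A(C) = 1 - (C + C)/2 = 1 - C)
w = -423/205 (w = 423/(-205) = 423*(-1/205) = -423/205 ≈ -2.0634)
r(T) = -18*T² (r(T) = (1 - 1*19)*T² = (1 - 19)*T² = -18*T²)
-r(w) = -(-18)*(-423/205)² = -(-18)*178929/42025 = -1*(-3220722/42025) = 3220722/42025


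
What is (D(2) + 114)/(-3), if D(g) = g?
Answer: -116/3 ≈ -38.667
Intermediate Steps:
(D(2) + 114)/(-3) = (2 + 114)/(-3) = 116*(-1/3) = -116/3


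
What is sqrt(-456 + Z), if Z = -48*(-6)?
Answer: 2*I*sqrt(42) ≈ 12.961*I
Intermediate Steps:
Z = 288
sqrt(-456 + Z) = sqrt(-456 + 288) = sqrt(-168) = 2*I*sqrt(42)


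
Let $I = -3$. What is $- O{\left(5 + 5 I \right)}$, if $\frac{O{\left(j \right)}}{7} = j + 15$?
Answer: $-35$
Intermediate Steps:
$O{\left(j \right)} = 105 + 7 j$ ($O{\left(j \right)} = 7 \left(j + 15\right) = 7 \left(15 + j\right) = 105 + 7 j$)
$- O{\left(5 + 5 I \right)} = - (105 + 7 \left(5 + 5 \left(-3\right)\right)) = - (105 + 7 \left(5 - 15\right)) = - (105 + 7 \left(-10\right)) = - (105 - 70) = \left(-1\right) 35 = -35$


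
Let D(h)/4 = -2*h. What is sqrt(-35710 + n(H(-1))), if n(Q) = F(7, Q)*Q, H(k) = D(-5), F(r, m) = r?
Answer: I*sqrt(35430) ≈ 188.23*I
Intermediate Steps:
D(h) = -8*h (D(h) = 4*(-2*h) = -8*h)
H(k) = 40 (H(k) = -8*(-5) = 40)
n(Q) = 7*Q
sqrt(-35710 + n(H(-1))) = sqrt(-35710 + 7*40) = sqrt(-35710 + 280) = sqrt(-35430) = I*sqrt(35430)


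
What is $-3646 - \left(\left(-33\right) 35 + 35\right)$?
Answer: $-2526$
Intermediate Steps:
$-3646 - \left(\left(-33\right) 35 + 35\right) = -3646 - \left(-1155 + 35\right) = -3646 - -1120 = -3646 + 1120 = -2526$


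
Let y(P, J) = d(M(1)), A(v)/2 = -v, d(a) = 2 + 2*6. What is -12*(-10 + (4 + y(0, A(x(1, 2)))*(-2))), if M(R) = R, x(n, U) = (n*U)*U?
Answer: 408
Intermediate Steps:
x(n, U) = n*U**2 (x(n, U) = (U*n)*U = n*U**2)
d(a) = 14 (d(a) = 2 + 12 = 14)
A(v) = -2*v (A(v) = 2*(-v) = -2*v)
y(P, J) = 14
-12*(-10 + (4 + y(0, A(x(1, 2)))*(-2))) = -12*(-10 + (4 + 14*(-2))) = -12*(-10 + (4 - 28)) = -12*(-10 - 24) = -12*(-34) = 408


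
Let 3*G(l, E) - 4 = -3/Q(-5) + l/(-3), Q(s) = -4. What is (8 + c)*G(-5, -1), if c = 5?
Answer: 1001/36 ≈ 27.806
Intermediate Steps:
G(l, E) = 19/12 - l/9 (G(l, E) = 4/3 + (-3/(-4) + l/(-3))/3 = 4/3 + (-3*(-¼) + l*(-⅓))/3 = 4/3 + (¾ - l/3)/3 = 4/3 + (¼ - l/9) = 19/12 - l/9)
(8 + c)*G(-5, -1) = (8 + 5)*(19/12 - ⅑*(-5)) = 13*(19/12 + 5/9) = 13*(77/36) = 1001/36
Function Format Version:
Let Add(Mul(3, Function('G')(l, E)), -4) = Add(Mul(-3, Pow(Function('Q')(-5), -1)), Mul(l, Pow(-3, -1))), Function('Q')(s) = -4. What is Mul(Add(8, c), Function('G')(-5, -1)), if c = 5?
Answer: Rational(1001, 36) ≈ 27.806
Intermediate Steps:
Function('G')(l, E) = Add(Rational(19, 12), Mul(Rational(-1, 9), l)) (Function('G')(l, E) = Add(Rational(4, 3), Mul(Rational(1, 3), Add(Mul(-3, Pow(-4, -1)), Mul(l, Pow(-3, -1))))) = Add(Rational(4, 3), Mul(Rational(1, 3), Add(Mul(-3, Rational(-1, 4)), Mul(l, Rational(-1, 3))))) = Add(Rational(4, 3), Mul(Rational(1, 3), Add(Rational(3, 4), Mul(Rational(-1, 3), l)))) = Add(Rational(4, 3), Add(Rational(1, 4), Mul(Rational(-1, 9), l))) = Add(Rational(19, 12), Mul(Rational(-1, 9), l)))
Mul(Add(8, c), Function('G')(-5, -1)) = Mul(Add(8, 5), Add(Rational(19, 12), Mul(Rational(-1, 9), -5))) = Mul(13, Add(Rational(19, 12), Rational(5, 9))) = Mul(13, Rational(77, 36)) = Rational(1001, 36)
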